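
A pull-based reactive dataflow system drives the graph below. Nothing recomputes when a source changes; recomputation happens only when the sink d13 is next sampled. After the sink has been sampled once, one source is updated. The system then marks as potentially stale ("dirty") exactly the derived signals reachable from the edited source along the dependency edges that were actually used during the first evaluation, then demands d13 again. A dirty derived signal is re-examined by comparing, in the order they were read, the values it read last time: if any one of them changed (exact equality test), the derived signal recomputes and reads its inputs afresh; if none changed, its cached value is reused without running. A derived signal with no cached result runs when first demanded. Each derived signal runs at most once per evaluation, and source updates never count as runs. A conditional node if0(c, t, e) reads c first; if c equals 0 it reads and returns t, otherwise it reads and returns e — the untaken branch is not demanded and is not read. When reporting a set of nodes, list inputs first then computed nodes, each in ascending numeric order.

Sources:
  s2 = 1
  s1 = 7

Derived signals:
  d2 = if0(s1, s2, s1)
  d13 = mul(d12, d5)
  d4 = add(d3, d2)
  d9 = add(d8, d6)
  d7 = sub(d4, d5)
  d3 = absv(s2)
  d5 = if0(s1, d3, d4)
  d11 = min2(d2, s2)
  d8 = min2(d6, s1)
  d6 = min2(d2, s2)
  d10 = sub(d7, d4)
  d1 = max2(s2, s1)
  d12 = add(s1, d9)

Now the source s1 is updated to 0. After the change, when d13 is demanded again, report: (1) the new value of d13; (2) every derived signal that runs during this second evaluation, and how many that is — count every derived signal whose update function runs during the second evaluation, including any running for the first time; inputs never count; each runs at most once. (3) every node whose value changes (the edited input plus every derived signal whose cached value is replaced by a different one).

First evaluation (everything demanded from the output):
  d2 = if0(s1=7 -> else branch s1) = 7
  d3 = absv(1) = 1
  d4 = add(1, 7) = 8
  d5 = if0(s1=7 -> else branch d4) = 8
  d6 = min2(7, 1) = 1
  d8 = min2(1, 7) = 1
  d9 = add(1, 1) = 2
  d12 = add(7, 2) = 9
  d13 = mul(9, 8) = 72

Propagation after the edit:
  d2: runs — s1 7->0; s1 7->0; result 1.
  d4: marked dirty but never re-examined — demand shifted away from it.
  d5: runs — s1 7->0; result 1.
  d6: runs — d2 7->1; result 1 (same value as before).
  d8: runs — s1 7->0; result 0.
  d9: runs — d8 1->0; result 1.
  d12: runs — s1 7->0; d9 2->1; result 1.
  d13: runs — d12 9->1; d5 8->1; result 1.

Key observation: a condition flipped, so demand moved to the other branch — d4 is never re-examined.

New value of d13: 1.
Derived signals that run: d2, d5, d6, d8, d9, d12, d13 — 7 in total.
Values that change: s1, d2, d5, d8, d9, d12, d13.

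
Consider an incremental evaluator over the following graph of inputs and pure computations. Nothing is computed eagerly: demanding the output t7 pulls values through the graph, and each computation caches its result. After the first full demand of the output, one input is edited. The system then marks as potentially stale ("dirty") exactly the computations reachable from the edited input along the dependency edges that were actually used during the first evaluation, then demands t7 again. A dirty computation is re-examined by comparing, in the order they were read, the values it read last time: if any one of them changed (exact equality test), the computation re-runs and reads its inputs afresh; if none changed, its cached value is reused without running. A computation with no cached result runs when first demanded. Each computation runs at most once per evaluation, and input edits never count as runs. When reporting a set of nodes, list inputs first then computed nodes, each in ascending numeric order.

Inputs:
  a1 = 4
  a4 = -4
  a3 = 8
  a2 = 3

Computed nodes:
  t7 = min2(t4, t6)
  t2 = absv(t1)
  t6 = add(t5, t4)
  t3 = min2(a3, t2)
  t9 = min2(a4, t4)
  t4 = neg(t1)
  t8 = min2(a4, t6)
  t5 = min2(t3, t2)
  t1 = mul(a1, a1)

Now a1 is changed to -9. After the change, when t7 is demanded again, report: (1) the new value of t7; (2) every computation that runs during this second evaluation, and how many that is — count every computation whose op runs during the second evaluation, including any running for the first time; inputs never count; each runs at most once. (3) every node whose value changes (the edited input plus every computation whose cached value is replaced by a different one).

t7 now evaluates to -81.
Run set: t1, t2, t3, t4, t5, t6, t7 (7 run).
Changed values: a1, t1, t2, t4, t6, t7.

Initial pass — values computed on the first demand:
  t1 = mul(4, 4) = 16
  t2 = absv(16) = 16
  t3 = min2(8, 16) = 8
  t4 = neg(16) = -16
  t5 = min2(8, 16) = 8
  t6 = add(8, -16) = -8
  t7 = min2(-16, -8) = -16

Second demand — change propagation:
  t1: re-runs because a1 4->-9; a1 4->-9; new result 81.
  t2: re-runs because t1 16->81; new result 81.
  t3: re-runs because t2 16->81; new result 8 (unchanged).
  t4: re-runs because t1 16->81; new result -81.
  t5: re-runs because t2 16->81; new result 8 (unchanged).
  t6: re-runs because t4 -16->-81; new result -73.
  t7: re-runs because t4 -16->-81; t6 -8->-73; new result -81.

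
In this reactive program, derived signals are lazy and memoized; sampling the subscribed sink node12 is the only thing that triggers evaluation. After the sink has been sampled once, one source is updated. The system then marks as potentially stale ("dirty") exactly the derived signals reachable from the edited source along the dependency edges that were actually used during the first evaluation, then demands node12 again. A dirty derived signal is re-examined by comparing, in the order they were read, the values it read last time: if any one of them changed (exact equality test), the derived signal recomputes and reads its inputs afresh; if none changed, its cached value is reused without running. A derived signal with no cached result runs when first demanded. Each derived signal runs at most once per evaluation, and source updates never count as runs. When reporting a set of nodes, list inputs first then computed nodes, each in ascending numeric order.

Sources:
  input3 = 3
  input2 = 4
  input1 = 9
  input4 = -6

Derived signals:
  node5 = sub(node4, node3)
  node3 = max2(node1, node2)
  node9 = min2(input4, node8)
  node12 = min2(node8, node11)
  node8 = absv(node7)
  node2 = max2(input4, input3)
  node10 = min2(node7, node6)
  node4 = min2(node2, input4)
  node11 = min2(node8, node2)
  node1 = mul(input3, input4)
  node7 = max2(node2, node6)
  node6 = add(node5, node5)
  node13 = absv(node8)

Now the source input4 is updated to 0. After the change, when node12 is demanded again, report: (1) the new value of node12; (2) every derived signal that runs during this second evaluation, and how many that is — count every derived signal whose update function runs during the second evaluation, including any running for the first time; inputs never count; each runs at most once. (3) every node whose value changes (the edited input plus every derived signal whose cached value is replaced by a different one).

Demanding node12 again yields 3.
7 derived signals run: node1, node2, node3, node4, node5, node6, node7.
The nodes whose values change: input4, node1, node4, node5, node6.
Note where the cutoff bites: node8 is checked, finds nothing changed, and keeps its cache.

First demand of the output computes:
  node1 = mul(3, -6) = -18
  node2 = max2(-6, 3) = 3
  node3 = max2(-18, 3) = 3
  node4 = min2(3, -6) = -6
  node5 = sub(-6, 3) = -9
  node6 = add(-9, -9) = -18
  node7 = max2(3, -18) = 3
  node8 = absv(3) = 3
  node11 = min2(3, 3) = 3
  node12 = min2(3, 3) = 3

After the edit, cleaning proceeds:
  node1: a read changed (input4 -6->0) — executes, giving 0.
  node2: a read changed (input4 -6->0) — executes, giving 3 — identical to its old value.
  node3: a read changed (node1 -18->0) — executes, giving 3 — identical to its old value.
  node4: a read changed (input4 -6->0) — executes, giving 0.
  node5: a read changed (node4 -6->0) — executes, giving -3.
  node6: a read changed (node5 -9->-3; node5 -9->-3) — executes, giving -6.
  node7: a read changed (node6 -18->-6) — executes, giving 3 — identical to its old value.
  node8: dirty, but its reads are unchanged (node7 unchanged); cached 3 stands.
  node11: dirty, but its reads are unchanged (node8 unchanged, node2 unchanged); cached 3 stands.
  node12: dirty, but its reads are unchanged (node8 unchanged, node11 unchanged); cached 3 stands.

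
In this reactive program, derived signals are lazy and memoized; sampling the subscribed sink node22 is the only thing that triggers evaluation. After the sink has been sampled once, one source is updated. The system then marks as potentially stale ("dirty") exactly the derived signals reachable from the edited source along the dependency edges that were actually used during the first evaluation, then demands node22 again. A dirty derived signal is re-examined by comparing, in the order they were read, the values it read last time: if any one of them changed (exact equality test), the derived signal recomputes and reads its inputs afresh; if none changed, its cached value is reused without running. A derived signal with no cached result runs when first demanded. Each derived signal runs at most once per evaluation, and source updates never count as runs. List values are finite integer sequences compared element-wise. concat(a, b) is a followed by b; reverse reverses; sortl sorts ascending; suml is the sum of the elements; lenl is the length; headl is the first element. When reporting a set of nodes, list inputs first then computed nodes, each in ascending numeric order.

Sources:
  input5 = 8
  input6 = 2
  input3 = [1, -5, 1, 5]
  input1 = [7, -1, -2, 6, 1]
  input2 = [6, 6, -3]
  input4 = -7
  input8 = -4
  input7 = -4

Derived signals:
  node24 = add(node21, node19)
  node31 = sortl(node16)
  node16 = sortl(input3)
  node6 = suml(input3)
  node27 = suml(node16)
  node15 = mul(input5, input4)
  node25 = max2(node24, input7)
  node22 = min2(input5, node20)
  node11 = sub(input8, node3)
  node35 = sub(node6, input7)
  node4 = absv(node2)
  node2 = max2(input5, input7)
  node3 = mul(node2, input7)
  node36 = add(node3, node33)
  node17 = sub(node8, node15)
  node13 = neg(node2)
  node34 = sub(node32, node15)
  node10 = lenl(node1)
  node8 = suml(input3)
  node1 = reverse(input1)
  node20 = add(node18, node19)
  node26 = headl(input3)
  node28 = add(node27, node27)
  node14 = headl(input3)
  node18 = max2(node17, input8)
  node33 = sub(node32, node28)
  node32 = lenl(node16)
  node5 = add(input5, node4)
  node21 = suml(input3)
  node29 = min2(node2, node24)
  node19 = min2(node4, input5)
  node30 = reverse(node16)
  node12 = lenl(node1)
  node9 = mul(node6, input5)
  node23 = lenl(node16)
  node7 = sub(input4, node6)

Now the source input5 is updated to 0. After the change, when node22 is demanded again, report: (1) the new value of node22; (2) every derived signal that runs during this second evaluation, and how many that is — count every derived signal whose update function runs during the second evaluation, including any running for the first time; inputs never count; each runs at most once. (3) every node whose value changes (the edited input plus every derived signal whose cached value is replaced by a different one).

Demanding node22 again yields 0.
8 derived signals run: node2, node4, node15, node17, node18, node19, node20, node22.
The nodes whose values change: input5, node2, node4, node15, node17, node18, node19, node20, node22.

First demand of the output computes:
  node2 = max2(8, -4) = 8
  node4 = absv(8) = 8
  node8 = suml([1, -5, 1, 5]) = 2
  node15 = mul(8, -7) = -56
  node17 = sub(2, -56) = 58
  node18 = max2(58, -4) = 58
  node19 = min2(8, 8) = 8
  node20 = add(58, 8) = 66
  node22 = min2(8, 66) = 8

After the edit, cleaning proceeds:
  node2: a read changed (input5 8->0) — executes, giving 0.
  node4: a read changed (node2 8->0) — executes, giving 0.
  node15: a read changed (input5 8->0) — executes, giving 0.
  node17: a read changed (node15 -56->0) — executes, giving 2.
  node18: a read changed (node17 58->2) — executes, giving 2.
  node19: a read changed (node4 8->0; input5 8->0) — executes, giving 0.
  node20: a read changed (node18 58->2; node19 8->0) — executes, giving 2.
  node22: a read changed (input5 8->0; node20 66->2) — executes, giving 0.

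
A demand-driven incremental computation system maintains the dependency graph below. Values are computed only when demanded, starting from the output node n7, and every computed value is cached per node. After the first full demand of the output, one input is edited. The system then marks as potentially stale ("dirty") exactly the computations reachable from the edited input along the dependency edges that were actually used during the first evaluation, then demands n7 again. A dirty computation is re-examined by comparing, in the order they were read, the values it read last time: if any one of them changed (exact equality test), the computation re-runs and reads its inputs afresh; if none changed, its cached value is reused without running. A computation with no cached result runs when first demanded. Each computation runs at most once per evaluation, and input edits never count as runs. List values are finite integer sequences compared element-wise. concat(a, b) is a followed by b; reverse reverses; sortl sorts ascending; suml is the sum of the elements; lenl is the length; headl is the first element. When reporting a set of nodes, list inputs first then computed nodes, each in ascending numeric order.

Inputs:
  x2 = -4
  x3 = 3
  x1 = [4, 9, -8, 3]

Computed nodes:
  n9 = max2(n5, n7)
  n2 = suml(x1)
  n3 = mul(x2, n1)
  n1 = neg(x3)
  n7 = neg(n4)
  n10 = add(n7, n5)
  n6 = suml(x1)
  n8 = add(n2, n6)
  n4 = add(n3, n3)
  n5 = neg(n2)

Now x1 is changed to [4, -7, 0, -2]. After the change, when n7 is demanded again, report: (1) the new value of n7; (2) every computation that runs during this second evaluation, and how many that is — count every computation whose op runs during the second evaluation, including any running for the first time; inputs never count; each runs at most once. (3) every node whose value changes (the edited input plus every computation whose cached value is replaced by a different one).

New value of n7: -24.
Computations that run: none — 0 in total.
Values that change: x1.
Key observation: x1 is never demanded by the output, so the edit triggers no recomputation at all.

First evaluation (everything demanded from the output):
  n1 = neg(3) = -3
  n3 = mul(-4, -3) = 12
  n4 = add(12, 12) = 24
  n7 = neg(24) = -24

Propagation after the edit:
  x1 feeds no computation that the output demands — nothing is marked dirty and nothing runs.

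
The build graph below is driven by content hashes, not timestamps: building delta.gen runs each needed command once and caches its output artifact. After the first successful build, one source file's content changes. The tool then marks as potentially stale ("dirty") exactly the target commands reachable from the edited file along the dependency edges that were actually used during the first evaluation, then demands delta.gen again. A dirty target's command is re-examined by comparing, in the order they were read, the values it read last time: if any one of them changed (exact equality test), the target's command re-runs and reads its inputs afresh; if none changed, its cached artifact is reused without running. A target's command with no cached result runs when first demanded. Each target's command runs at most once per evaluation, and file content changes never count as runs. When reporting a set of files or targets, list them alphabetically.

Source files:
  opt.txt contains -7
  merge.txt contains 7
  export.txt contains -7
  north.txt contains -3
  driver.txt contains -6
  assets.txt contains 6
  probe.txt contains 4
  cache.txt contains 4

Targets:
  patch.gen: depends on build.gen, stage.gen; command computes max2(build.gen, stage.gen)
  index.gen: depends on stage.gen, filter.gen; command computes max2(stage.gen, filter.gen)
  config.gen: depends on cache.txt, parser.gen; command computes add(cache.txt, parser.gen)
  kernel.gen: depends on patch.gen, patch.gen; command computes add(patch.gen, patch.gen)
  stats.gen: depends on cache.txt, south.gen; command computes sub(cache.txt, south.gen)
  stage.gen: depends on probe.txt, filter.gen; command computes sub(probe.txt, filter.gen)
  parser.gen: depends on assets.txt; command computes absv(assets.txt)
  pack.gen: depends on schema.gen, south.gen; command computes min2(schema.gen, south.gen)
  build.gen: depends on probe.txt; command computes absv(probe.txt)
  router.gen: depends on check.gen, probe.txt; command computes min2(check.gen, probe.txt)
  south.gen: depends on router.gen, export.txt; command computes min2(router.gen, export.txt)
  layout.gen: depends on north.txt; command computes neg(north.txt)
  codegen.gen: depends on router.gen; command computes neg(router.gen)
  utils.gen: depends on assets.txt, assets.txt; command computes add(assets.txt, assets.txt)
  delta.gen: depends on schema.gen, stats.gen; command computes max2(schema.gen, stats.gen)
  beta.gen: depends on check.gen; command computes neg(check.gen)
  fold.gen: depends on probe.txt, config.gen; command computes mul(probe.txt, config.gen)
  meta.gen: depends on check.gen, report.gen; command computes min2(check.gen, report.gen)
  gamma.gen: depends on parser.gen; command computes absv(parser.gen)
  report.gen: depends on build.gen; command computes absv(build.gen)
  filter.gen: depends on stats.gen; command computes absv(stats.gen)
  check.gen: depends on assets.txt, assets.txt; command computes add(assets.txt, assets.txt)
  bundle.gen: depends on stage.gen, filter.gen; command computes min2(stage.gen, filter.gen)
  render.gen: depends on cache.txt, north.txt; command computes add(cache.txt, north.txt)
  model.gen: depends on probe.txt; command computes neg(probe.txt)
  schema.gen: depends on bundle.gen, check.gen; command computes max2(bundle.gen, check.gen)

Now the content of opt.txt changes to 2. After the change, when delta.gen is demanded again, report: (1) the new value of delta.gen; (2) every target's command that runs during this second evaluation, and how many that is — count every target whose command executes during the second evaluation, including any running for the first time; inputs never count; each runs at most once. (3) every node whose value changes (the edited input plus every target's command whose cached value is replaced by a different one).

Initial pass — values computed on the first demand:
  check.gen = add(6, 6) = 12
  router.gen = min2(12, 4) = 4
  south.gen = min2(4, -7) = -7
  stats.gen = sub(4, -7) = 11
  filter.gen = absv(11) = 11
  stage.gen = sub(4, 11) = -7
  bundle.gen = min2(-7, 11) = -7
  schema.gen = max2(-7, 12) = 12
  delta.gen = max2(12, 11) = 12

Second demand — change propagation:
  no demanded computation ever read opt.txt, so the edit dirties nothing and nothing runs.

The important point: nothing the output needs ever reads opt.txt, so the edit is invisible to it.

delta.gen now evaluates to 12.
Run set: none (0 run).
Changed values: opt.txt.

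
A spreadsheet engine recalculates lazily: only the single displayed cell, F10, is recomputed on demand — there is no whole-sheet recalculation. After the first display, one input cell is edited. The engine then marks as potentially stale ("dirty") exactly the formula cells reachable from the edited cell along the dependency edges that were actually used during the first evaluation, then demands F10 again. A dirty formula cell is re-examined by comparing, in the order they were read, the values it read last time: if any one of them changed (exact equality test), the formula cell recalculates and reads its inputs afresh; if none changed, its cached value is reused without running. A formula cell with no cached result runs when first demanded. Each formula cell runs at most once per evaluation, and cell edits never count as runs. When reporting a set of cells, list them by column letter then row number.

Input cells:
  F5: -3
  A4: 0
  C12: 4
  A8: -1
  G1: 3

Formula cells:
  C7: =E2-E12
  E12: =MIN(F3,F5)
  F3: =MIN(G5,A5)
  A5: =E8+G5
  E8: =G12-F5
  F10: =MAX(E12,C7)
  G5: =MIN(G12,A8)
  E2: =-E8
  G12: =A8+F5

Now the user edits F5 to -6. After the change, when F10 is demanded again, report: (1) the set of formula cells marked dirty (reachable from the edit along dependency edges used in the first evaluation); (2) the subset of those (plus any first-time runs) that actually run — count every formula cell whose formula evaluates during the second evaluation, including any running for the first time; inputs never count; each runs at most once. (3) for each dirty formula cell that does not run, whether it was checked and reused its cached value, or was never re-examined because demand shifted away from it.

Marked dirty: A5, C7, E2, E8, E12, F3, F10, G5, G12.
Formula cells that run: A5, C7, E8, E12, F3, F10, G5, G12 — 8 in total.
Checked but reused from cache: E2.
Key observation: the cutoff stops propagation at E2 — its inputs' values are unchanged, so it reuses its cache.

First evaluation (everything demanded from the output):
  G12 = -1 + -3 = -4
  E8 = -4 - -3 = -1
  E2 = -(-1) = 1
  G5 = MIN(-4, -1) = -4
  A5 = -1 + -4 = -5
  F3 = MIN(-4, -5) = -5
  E12 = MIN(-5, -3) = -5
  C7 = 1 - -5 = 6
  F10 = MAX(-5, 6) = 6

Propagation after the edit:
  G12: runs — F5 -3->-6; result -7.
  E8: runs — G12 -4->-7; F5 -3->-6; result -1 (same value as before).
  E2: checked — values it read are unchanged (E8 unchanged); reused cached 1 without running.
  G5: runs — G12 -4->-7; result -7.
  A5: runs — G5 -4->-7; result -8.
  F3: runs — G5 -4->-7; A5 -5->-8; result -8.
  E12: runs — F3 -5->-8; F5 -3->-6; result -8.
  C7: runs — E12 -5->-8; result 9.
  F10: runs — E12 -5->-8; C7 6->9; result 9.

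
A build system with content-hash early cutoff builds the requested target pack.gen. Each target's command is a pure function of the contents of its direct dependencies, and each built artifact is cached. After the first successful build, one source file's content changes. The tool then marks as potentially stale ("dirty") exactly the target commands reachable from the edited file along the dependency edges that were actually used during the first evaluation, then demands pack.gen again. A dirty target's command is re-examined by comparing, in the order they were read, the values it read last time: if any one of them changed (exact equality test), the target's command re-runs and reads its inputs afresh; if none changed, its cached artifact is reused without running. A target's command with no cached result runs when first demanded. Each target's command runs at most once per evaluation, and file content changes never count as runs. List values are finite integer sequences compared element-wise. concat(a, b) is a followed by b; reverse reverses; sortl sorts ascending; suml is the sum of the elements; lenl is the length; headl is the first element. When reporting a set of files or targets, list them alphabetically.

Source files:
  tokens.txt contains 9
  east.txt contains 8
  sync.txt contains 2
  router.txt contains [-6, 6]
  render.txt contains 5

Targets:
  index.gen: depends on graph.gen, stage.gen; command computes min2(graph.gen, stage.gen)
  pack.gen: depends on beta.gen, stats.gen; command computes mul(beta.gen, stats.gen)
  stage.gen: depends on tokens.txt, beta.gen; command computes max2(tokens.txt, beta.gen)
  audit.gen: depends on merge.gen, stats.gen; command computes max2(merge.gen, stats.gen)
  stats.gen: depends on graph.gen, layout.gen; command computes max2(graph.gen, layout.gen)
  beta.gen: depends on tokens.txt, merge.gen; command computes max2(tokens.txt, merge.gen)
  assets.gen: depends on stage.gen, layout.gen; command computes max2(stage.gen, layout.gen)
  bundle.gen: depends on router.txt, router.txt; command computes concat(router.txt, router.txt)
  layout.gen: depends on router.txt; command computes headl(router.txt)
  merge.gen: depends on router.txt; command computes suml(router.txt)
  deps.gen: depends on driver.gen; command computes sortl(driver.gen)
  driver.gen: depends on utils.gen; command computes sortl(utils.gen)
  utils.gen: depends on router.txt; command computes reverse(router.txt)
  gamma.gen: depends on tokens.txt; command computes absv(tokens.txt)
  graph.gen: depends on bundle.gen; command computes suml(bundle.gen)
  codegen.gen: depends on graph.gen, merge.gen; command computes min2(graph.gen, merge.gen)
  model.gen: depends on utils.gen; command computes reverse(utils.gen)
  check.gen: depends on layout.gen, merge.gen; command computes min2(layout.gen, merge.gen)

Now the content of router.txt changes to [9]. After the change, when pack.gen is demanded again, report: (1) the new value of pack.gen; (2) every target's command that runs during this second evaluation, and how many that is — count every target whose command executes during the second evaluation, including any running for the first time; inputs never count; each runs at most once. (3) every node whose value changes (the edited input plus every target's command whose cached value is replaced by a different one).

New value of pack.gen: 162.
Target commands that run: beta.gen, bundle.gen, graph.gen, layout.gen, merge.gen, pack.gen, stats.gen — 7 in total.
Values that change: bundle.gen, graph.gen, layout.gen, merge.gen, pack.gen, router.txt, stats.gen.

First evaluation (everything demanded from the output):
  bundle.gen = concat([-6, 6], [-6, 6]) = [-6, 6, -6, 6]
  graph.gen = suml([-6, 6, -6, 6]) = 0
  layout.gen = headl([-6, 6]) = -6
  merge.gen = suml([-6, 6]) = 0
  beta.gen = max2(9, 0) = 9
  stats.gen = max2(0, -6) = 0
  pack.gen = mul(9, 0) = 0

Propagation after the edit:
  bundle.gen: runs — router.txt [-6, 6]->[9]; router.txt [-6, 6]->[9]; result [9, 9].
  graph.gen: runs — bundle.gen [-6, 6, -6, 6]->[9, 9]; result 18.
  layout.gen: runs — router.txt [-6, 6]->[9]; result 9.
  merge.gen: runs — router.txt [-6, 6]->[9]; result 9.
  beta.gen: runs — merge.gen 0->9; result 9 (same value as before).
  stats.gen: runs — graph.gen 0->18; layout.gen -6->9; result 18.
  pack.gen: runs — stats.gen 0->18; result 162.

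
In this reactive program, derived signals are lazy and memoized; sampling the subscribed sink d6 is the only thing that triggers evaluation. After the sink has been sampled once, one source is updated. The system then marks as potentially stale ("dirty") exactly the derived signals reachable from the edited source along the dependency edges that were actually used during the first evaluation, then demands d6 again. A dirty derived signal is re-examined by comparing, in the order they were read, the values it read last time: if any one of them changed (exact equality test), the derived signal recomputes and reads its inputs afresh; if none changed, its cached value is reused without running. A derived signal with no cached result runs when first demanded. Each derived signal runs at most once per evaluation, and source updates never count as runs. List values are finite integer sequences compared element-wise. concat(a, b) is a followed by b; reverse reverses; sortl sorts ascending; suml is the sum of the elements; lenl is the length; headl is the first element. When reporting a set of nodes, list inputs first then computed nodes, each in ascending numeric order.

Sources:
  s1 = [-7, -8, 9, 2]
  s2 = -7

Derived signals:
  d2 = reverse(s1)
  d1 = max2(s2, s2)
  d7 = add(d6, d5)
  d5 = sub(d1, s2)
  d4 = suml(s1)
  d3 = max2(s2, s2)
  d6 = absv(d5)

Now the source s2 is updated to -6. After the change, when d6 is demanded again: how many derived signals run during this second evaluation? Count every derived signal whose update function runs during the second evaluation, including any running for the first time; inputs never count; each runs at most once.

First demand of the output computes:
  d1 = max2(-7, -7) = -7
  d5 = sub(-7, -7) = 0
  d6 = absv(0) = 0

After the edit, cleaning proceeds:
  d1: a read changed (s2 -7->-6; s2 -7->-6) — executes, giving -6.
  d5: a read changed (d1 -7->-6; s2 -7->-6) — executes, giving 0 — identical to its old value.
  d6: dirty, but its reads are unchanged (d5 unchanged); cached 0 stands.

Note the absorption at d5: it re-runs yet its value is the same, leaving the output's value untouched.

2 derived signals run: d1, d5.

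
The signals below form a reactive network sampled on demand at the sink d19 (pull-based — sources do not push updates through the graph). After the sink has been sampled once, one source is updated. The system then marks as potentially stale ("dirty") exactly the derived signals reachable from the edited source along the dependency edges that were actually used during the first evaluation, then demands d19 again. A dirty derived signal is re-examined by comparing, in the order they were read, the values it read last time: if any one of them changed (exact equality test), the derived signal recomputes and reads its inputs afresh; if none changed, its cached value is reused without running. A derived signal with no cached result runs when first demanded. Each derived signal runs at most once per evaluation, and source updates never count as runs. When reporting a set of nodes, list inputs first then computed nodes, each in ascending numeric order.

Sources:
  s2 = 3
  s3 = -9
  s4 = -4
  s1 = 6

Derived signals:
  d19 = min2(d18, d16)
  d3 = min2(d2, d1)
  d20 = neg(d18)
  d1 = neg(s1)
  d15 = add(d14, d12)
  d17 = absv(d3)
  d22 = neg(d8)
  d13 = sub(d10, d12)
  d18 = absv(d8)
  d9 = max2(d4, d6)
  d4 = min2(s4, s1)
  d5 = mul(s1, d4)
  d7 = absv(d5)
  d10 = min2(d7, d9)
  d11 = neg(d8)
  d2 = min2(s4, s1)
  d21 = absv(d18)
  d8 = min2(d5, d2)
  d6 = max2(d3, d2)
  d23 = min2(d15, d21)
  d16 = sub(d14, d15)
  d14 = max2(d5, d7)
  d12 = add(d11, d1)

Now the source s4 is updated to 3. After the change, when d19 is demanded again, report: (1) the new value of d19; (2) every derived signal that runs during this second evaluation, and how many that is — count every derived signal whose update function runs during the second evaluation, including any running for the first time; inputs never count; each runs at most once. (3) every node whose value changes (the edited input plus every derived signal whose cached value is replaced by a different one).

d19 now evaluates to 3.
Run set: d2, d4, d5, d7, d8, d11, d12, d14, d15, d16, d18, d19 (12 run).
Changed values: s4, d2, d4, d5, d7, d8, d11, d12, d14, d15, d16, d18, d19.

Initial pass — values computed on the first demand:
  d1 = neg(6) = -6
  d2 = min2(-4, 6) = -4
  d4 = min2(-4, 6) = -4
  d5 = mul(6, -4) = -24
  d7 = absv(-24) = 24
  d8 = min2(-24, -4) = -24
  d11 = neg(-24) = 24
  d12 = add(24, -6) = 18
  d14 = max2(-24, 24) = 24
  d15 = add(24, 18) = 42
  d16 = sub(24, 42) = -18
  d18 = absv(-24) = 24
  d19 = min2(24, -18) = -18

Second demand — change propagation:
  d2: re-runs because s4 -4->3; new result 3.
  d4: re-runs because s4 -4->3; new result 3.
  d5: re-runs because d4 -4->3; new result 18.
  d7: re-runs because d5 -24->18; new result 18.
  d8: re-runs because d5 -24->18; d2 -4->3; new result 3.
  d11: re-runs because d8 -24->3; new result -3.
  d12: re-runs because d11 24->-3; new result -9.
  d14: re-runs because d5 -24->18; d7 24->18; new result 18.
  d15: re-runs because d14 24->18; d12 18->-9; new result 9.
  d16: re-runs because d14 24->18; d15 42->9; new result 9.
  d18: re-runs because d8 -24->3; new result 3.
  d19: re-runs because d18 24->3; d16 -18->9; new result 3.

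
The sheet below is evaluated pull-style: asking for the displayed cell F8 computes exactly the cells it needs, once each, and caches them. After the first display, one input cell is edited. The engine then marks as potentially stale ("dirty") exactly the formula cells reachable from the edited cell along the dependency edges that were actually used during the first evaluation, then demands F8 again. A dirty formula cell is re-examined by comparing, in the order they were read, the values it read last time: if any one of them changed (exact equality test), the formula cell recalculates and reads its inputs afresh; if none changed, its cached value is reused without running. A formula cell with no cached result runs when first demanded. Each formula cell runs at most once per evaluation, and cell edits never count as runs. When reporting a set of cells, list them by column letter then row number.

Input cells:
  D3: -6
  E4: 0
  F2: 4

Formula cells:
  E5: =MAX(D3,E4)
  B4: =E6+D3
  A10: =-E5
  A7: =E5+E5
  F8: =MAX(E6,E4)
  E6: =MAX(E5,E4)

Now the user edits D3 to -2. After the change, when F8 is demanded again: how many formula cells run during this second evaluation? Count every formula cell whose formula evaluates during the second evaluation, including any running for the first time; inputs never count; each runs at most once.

1 formula cells run: E5.
Note the absorption at E5: it re-runs yet its value is the same, leaving the output's value untouched.

First demand of the output computes:
  E5 = MAX(-6, 0) = 0
  E6 = MAX(0, 0) = 0
  F8 = MAX(0, 0) = 0

After the edit, cleaning proceeds:
  E5: a read changed (D3 -6->-2) — executes, giving 0 — identical to its old value.
  E6: dirty, but its reads are unchanged (E5 unchanged, E4 unchanged); cached 0 stands.
  F8: dirty, but its reads are unchanged (E6 unchanged, E4 unchanged); cached 0 stands.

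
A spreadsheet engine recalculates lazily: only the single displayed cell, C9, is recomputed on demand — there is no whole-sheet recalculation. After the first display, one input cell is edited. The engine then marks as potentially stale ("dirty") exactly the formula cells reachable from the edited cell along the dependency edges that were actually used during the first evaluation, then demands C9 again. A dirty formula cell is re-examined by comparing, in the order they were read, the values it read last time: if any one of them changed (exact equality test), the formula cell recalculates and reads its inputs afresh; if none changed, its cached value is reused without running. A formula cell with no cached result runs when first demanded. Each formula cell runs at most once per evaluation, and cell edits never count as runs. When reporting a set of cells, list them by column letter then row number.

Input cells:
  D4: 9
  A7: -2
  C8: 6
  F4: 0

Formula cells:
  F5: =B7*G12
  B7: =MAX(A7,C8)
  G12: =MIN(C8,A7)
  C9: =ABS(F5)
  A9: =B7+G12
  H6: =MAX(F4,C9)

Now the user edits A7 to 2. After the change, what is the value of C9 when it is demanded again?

First evaluation (everything demanded from the output):
  B7 = MAX(-2, 6) = 6
  G12 = MIN(6, -2) = -2
  F5 = 6 * -2 = -12
  C9 = ABS(-12) = 12

Propagation after the edit:
  B7: runs — A7 -2->2; result 6 (same value as before).
  G12: runs — A7 -2->2; result 2.
  F5: runs — G12 -2->2; result 12.
  C9: runs — F5 -12->12; result 12 (same value as before).

New value of C9: 12.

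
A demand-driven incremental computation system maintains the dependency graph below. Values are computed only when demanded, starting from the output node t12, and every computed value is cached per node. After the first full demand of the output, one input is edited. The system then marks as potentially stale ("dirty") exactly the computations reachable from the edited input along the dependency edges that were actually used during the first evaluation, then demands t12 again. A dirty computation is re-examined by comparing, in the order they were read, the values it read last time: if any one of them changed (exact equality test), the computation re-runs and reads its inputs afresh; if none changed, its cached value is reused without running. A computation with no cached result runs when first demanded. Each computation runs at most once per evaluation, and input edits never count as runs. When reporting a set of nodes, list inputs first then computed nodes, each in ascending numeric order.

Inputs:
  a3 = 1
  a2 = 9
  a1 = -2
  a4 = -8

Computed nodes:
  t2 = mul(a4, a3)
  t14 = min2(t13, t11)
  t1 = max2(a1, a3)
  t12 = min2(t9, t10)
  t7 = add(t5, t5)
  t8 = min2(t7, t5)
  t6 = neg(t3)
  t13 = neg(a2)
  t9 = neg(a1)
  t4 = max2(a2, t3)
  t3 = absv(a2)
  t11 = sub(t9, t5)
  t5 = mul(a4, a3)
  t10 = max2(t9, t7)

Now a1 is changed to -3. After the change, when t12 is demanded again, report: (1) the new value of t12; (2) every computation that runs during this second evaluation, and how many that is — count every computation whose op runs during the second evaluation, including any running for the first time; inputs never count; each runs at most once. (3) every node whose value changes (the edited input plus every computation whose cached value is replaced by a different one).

New value of t12: 3.
Computations that run: t9, t10, t12 — 3 in total.
Values that change: a1, t9, t10, t12.

First evaluation (everything demanded from the output):
  t5 = mul(-8, 1) = -8
  t7 = add(-8, -8) = -16
  t9 = neg(-2) = 2
  t10 = max2(2, -16) = 2
  t12 = min2(2, 2) = 2

Propagation after the edit:
  t9: runs — a1 -2->-3; result 3.
  t10: runs — t9 2->3; result 3.
  t12: runs — t9 2->3; t10 2->3; result 3.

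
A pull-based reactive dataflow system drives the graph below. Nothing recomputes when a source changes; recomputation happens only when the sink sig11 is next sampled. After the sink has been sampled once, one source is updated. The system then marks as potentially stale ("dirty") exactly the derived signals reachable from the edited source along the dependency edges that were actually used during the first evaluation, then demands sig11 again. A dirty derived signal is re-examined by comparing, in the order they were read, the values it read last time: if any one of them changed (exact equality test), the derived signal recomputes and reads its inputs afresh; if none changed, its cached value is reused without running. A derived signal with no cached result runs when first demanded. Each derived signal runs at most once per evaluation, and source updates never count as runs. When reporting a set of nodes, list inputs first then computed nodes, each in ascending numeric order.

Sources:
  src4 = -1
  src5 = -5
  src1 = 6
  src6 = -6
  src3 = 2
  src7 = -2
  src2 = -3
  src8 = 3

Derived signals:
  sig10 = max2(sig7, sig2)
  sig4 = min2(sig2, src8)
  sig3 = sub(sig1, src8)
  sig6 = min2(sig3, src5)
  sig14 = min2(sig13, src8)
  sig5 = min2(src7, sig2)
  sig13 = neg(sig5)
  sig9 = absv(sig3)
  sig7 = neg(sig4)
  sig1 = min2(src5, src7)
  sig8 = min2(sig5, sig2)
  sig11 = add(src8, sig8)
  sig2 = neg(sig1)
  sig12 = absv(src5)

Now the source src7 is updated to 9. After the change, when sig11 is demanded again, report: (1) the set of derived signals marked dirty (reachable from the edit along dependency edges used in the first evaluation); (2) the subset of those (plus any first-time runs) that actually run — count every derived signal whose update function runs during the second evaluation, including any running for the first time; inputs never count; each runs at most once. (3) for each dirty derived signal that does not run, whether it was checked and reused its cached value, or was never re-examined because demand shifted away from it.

Marked dirty: sig1, sig2, sig5, sig8, sig11.
Derived signals that run: sig1, sig5, sig8, sig11 — 4 in total.
Checked but reused from cache: sig2.
Key observation: the cutoff stops propagation at sig2 — its inputs' values are unchanged, so it reuses its cache.

First evaluation (everything demanded from the output):
  sig1 = min2(-5, -2) = -5
  sig2 = neg(-5) = 5
  sig5 = min2(-2, 5) = -2
  sig8 = min2(-2, 5) = -2
  sig11 = add(3, -2) = 1

Propagation after the edit:
  sig1: runs — src7 -2->9; result -5 (same value as before).
  sig2: checked — values it read are unchanged (sig1 unchanged); reused cached 5 without running.
  sig5: runs — src7 -2->9; result 5.
  sig8: runs — sig5 -2->5; result 5.
  sig11: runs — sig8 -2->5; result 8.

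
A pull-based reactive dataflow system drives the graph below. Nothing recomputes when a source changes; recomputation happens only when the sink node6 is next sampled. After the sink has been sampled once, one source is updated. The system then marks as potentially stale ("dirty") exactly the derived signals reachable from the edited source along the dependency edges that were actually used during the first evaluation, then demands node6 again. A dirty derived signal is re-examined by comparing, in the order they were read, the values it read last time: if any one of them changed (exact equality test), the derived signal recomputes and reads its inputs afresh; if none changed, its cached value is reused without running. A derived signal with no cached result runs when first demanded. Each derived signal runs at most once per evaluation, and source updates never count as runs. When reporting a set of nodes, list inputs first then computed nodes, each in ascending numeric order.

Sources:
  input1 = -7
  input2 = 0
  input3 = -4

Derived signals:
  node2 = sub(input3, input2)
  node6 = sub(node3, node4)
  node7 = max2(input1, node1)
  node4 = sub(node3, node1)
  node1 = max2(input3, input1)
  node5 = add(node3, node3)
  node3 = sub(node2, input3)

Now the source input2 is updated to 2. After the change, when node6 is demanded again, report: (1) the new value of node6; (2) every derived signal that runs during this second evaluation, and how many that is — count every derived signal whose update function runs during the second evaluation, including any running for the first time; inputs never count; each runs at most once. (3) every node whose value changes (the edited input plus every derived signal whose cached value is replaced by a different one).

New value of node6: -4.
Derived signals that run: node2, node3, node4, node6 — 4 in total.
Values that change: input2, node2, node3, node4.

First evaluation (everything demanded from the output):
  node1 = max2(-4, -7) = -4
  node2 = sub(-4, 0) = -4
  node3 = sub(-4, -4) = 0
  node4 = sub(0, -4) = 4
  node6 = sub(0, 4) = -4

Propagation after the edit:
  node2: runs — input2 0->2; result -6.
  node3: runs — node2 -4->-6; result -2.
  node4: runs — node3 0->-2; result 2.
  node6: runs — node3 0->-2; node4 4->2; result -4 (same value as before).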